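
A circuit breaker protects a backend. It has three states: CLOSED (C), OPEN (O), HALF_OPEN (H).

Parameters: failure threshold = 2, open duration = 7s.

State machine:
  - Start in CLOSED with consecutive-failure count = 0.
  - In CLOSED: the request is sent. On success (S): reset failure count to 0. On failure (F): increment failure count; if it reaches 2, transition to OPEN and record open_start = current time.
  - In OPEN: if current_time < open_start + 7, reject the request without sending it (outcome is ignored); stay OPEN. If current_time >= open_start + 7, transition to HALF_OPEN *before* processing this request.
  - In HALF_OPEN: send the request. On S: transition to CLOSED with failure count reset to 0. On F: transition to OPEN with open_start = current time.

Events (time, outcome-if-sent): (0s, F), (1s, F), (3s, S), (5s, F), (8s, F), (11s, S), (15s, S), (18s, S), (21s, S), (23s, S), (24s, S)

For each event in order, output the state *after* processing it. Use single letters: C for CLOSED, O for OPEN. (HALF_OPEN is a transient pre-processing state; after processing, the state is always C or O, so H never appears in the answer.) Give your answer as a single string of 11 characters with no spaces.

State after each event:
  event#1 t=0s outcome=F: state=CLOSED
  event#2 t=1s outcome=F: state=OPEN
  event#3 t=3s outcome=S: state=OPEN
  event#4 t=5s outcome=F: state=OPEN
  event#5 t=8s outcome=F: state=OPEN
  event#6 t=11s outcome=S: state=OPEN
  event#7 t=15s outcome=S: state=CLOSED
  event#8 t=18s outcome=S: state=CLOSED
  event#9 t=21s outcome=S: state=CLOSED
  event#10 t=23s outcome=S: state=CLOSED
  event#11 t=24s outcome=S: state=CLOSED

Answer: COOOOOCCCCC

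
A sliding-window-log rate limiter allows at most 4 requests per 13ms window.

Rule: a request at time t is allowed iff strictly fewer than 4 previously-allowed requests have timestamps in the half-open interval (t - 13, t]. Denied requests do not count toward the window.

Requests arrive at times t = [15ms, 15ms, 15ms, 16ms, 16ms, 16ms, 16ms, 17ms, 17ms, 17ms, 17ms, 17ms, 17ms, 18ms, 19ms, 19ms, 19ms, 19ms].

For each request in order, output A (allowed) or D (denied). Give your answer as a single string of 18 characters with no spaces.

Tracking allowed requests in the window:
  req#1 t=15ms: ALLOW
  req#2 t=15ms: ALLOW
  req#3 t=15ms: ALLOW
  req#4 t=16ms: ALLOW
  req#5 t=16ms: DENY
  req#6 t=16ms: DENY
  req#7 t=16ms: DENY
  req#8 t=17ms: DENY
  req#9 t=17ms: DENY
  req#10 t=17ms: DENY
  req#11 t=17ms: DENY
  req#12 t=17ms: DENY
  req#13 t=17ms: DENY
  req#14 t=18ms: DENY
  req#15 t=19ms: DENY
  req#16 t=19ms: DENY
  req#17 t=19ms: DENY
  req#18 t=19ms: DENY

Answer: AAAADDDDDDDDDDDDDD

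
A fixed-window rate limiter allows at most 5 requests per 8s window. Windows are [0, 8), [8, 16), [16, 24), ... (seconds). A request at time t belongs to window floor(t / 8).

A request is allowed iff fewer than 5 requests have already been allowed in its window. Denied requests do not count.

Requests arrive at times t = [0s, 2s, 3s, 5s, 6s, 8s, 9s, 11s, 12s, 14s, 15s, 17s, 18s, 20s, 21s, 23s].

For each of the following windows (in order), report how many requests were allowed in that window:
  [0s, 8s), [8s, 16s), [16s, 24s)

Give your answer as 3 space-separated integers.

Answer: 5 5 5

Derivation:
Processing requests:
  req#1 t=0s (window 0): ALLOW
  req#2 t=2s (window 0): ALLOW
  req#3 t=3s (window 0): ALLOW
  req#4 t=5s (window 0): ALLOW
  req#5 t=6s (window 0): ALLOW
  req#6 t=8s (window 1): ALLOW
  req#7 t=9s (window 1): ALLOW
  req#8 t=11s (window 1): ALLOW
  req#9 t=12s (window 1): ALLOW
  req#10 t=14s (window 1): ALLOW
  req#11 t=15s (window 1): DENY
  req#12 t=17s (window 2): ALLOW
  req#13 t=18s (window 2): ALLOW
  req#14 t=20s (window 2): ALLOW
  req#15 t=21s (window 2): ALLOW
  req#16 t=23s (window 2): ALLOW

Allowed counts by window: 5 5 5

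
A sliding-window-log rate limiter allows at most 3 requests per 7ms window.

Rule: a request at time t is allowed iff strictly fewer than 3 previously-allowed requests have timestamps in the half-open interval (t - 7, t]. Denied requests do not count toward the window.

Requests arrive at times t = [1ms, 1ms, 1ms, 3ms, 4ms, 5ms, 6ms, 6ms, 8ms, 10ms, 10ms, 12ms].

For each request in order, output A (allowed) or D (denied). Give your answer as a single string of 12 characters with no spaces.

Answer: AAADDDDDAAAD

Derivation:
Tracking allowed requests in the window:
  req#1 t=1ms: ALLOW
  req#2 t=1ms: ALLOW
  req#3 t=1ms: ALLOW
  req#4 t=3ms: DENY
  req#5 t=4ms: DENY
  req#6 t=5ms: DENY
  req#7 t=6ms: DENY
  req#8 t=6ms: DENY
  req#9 t=8ms: ALLOW
  req#10 t=10ms: ALLOW
  req#11 t=10ms: ALLOW
  req#12 t=12ms: DENY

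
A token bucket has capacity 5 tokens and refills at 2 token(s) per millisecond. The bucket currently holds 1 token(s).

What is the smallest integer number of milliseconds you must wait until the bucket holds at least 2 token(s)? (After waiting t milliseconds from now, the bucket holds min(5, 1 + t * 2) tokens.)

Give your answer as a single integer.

Answer: 1

Derivation:
Need 1 + t * 2 >= 2, so t >= 1/2.
Smallest integer t = ceil(1/2) = 1.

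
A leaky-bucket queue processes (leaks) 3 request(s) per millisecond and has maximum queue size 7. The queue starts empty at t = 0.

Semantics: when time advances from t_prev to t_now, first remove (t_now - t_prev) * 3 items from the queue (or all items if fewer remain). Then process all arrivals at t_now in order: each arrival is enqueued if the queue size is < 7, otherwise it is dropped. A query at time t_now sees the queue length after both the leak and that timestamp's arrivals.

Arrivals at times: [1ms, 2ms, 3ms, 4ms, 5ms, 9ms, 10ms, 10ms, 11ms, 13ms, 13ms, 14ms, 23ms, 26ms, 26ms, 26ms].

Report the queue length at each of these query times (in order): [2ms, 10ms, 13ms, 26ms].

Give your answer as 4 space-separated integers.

Answer: 1 2 2 3

Derivation:
Queue lengths at query times:
  query t=2ms: backlog = 1
  query t=10ms: backlog = 2
  query t=13ms: backlog = 2
  query t=26ms: backlog = 3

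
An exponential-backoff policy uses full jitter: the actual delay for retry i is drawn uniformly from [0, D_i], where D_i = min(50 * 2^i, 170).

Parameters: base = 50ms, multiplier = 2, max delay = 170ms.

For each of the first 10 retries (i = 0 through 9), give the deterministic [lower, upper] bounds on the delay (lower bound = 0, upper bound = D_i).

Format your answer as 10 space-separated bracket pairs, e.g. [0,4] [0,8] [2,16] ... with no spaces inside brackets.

Answer: [0,50] [0,100] [0,170] [0,170] [0,170] [0,170] [0,170] [0,170] [0,170] [0,170]

Derivation:
Computing bounds per retry:
  i=0: D_i=min(50*2^0,170)=50, bounds=[0,50]
  i=1: D_i=min(50*2^1,170)=100, bounds=[0,100]
  i=2: D_i=min(50*2^2,170)=170, bounds=[0,170]
  i=3: D_i=min(50*2^3,170)=170, bounds=[0,170]
  i=4: D_i=min(50*2^4,170)=170, bounds=[0,170]
  i=5: D_i=min(50*2^5,170)=170, bounds=[0,170]
  i=6: D_i=min(50*2^6,170)=170, bounds=[0,170]
  i=7: D_i=min(50*2^7,170)=170, bounds=[0,170]
  i=8: D_i=min(50*2^8,170)=170, bounds=[0,170]
  i=9: D_i=min(50*2^9,170)=170, bounds=[0,170]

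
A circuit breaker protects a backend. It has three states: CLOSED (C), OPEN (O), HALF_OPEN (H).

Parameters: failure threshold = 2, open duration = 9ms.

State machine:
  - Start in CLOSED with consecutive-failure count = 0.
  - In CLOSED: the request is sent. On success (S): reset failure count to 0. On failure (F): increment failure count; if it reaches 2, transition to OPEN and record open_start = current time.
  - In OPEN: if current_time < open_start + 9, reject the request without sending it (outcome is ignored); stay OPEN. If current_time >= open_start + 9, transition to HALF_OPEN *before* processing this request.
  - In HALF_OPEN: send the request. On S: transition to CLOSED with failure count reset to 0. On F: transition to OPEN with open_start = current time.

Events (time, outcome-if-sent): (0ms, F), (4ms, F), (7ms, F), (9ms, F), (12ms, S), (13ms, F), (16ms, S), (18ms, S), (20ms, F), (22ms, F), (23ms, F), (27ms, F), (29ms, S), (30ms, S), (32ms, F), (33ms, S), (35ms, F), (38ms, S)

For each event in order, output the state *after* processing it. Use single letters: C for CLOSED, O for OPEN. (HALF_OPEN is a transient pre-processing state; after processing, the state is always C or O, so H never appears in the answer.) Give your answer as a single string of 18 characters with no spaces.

State after each event:
  event#1 t=0ms outcome=F: state=CLOSED
  event#2 t=4ms outcome=F: state=OPEN
  event#3 t=7ms outcome=F: state=OPEN
  event#4 t=9ms outcome=F: state=OPEN
  event#5 t=12ms outcome=S: state=OPEN
  event#6 t=13ms outcome=F: state=OPEN
  event#7 t=16ms outcome=S: state=OPEN
  event#8 t=18ms outcome=S: state=OPEN
  event#9 t=20ms outcome=F: state=OPEN
  event#10 t=22ms outcome=F: state=OPEN
  event#11 t=23ms outcome=F: state=OPEN
  event#12 t=27ms outcome=F: state=OPEN
  event#13 t=29ms outcome=S: state=OPEN
  event#14 t=30ms outcome=S: state=OPEN
  event#15 t=32ms outcome=F: state=OPEN
  event#16 t=33ms outcome=S: state=OPEN
  event#17 t=35ms outcome=F: state=OPEN
  event#18 t=38ms outcome=S: state=OPEN

Answer: COOOOOOOOOOOOOOOOO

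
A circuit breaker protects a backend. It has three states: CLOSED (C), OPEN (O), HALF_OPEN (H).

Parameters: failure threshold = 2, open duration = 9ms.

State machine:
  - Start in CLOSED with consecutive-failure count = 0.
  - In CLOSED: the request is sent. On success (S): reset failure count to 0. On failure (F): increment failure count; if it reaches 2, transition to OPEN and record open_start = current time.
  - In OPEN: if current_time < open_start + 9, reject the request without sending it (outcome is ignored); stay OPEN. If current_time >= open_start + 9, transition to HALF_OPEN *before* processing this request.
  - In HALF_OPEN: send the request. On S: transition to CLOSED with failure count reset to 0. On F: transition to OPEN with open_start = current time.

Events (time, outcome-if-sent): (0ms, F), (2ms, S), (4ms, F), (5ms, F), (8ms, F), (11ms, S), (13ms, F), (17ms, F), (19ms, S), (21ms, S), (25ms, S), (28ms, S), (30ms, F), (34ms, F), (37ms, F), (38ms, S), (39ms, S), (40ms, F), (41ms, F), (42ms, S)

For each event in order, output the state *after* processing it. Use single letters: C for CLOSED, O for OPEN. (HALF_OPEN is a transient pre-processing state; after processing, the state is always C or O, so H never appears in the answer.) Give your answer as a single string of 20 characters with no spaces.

Answer: CCCOOOOOOOOCCOOOOOOO

Derivation:
State after each event:
  event#1 t=0ms outcome=F: state=CLOSED
  event#2 t=2ms outcome=S: state=CLOSED
  event#3 t=4ms outcome=F: state=CLOSED
  event#4 t=5ms outcome=F: state=OPEN
  event#5 t=8ms outcome=F: state=OPEN
  event#6 t=11ms outcome=S: state=OPEN
  event#7 t=13ms outcome=F: state=OPEN
  event#8 t=17ms outcome=F: state=OPEN
  event#9 t=19ms outcome=S: state=OPEN
  event#10 t=21ms outcome=S: state=OPEN
  event#11 t=25ms outcome=S: state=OPEN
  event#12 t=28ms outcome=S: state=CLOSED
  event#13 t=30ms outcome=F: state=CLOSED
  event#14 t=34ms outcome=F: state=OPEN
  event#15 t=37ms outcome=F: state=OPEN
  event#16 t=38ms outcome=S: state=OPEN
  event#17 t=39ms outcome=S: state=OPEN
  event#18 t=40ms outcome=F: state=OPEN
  event#19 t=41ms outcome=F: state=OPEN
  event#20 t=42ms outcome=S: state=OPEN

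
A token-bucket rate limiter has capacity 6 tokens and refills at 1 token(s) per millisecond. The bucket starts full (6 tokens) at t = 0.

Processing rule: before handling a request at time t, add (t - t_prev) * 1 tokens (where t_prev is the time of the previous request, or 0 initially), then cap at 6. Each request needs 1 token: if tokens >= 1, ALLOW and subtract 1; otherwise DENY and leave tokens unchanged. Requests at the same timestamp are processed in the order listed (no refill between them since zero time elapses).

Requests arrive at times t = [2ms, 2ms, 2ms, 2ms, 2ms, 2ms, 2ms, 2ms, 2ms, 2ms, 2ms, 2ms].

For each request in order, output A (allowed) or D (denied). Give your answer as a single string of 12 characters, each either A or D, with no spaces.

Simulating step by step:
  req#1 t=2ms: ALLOW
  req#2 t=2ms: ALLOW
  req#3 t=2ms: ALLOW
  req#4 t=2ms: ALLOW
  req#5 t=2ms: ALLOW
  req#6 t=2ms: ALLOW
  req#7 t=2ms: DENY
  req#8 t=2ms: DENY
  req#9 t=2ms: DENY
  req#10 t=2ms: DENY
  req#11 t=2ms: DENY
  req#12 t=2ms: DENY

Answer: AAAAAADDDDDD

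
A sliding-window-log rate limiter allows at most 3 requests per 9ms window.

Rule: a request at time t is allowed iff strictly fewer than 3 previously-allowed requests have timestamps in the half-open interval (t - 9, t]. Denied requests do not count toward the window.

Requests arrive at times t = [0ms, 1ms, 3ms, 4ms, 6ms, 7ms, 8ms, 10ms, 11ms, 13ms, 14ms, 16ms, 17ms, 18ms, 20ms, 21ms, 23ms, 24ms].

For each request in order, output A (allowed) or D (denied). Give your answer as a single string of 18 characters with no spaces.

Tracking allowed requests in the window:
  req#1 t=0ms: ALLOW
  req#2 t=1ms: ALLOW
  req#3 t=3ms: ALLOW
  req#4 t=4ms: DENY
  req#5 t=6ms: DENY
  req#6 t=7ms: DENY
  req#7 t=8ms: DENY
  req#8 t=10ms: ALLOW
  req#9 t=11ms: ALLOW
  req#10 t=13ms: ALLOW
  req#11 t=14ms: DENY
  req#12 t=16ms: DENY
  req#13 t=17ms: DENY
  req#14 t=18ms: DENY
  req#15 t=20ms: ALLOW
  req#16 t=21ms: ALLOW
  req#17 t=23ms: ALLOW
  req#18 t=24ms: DENY

Answer: AAADDDDAAADDDDAAAD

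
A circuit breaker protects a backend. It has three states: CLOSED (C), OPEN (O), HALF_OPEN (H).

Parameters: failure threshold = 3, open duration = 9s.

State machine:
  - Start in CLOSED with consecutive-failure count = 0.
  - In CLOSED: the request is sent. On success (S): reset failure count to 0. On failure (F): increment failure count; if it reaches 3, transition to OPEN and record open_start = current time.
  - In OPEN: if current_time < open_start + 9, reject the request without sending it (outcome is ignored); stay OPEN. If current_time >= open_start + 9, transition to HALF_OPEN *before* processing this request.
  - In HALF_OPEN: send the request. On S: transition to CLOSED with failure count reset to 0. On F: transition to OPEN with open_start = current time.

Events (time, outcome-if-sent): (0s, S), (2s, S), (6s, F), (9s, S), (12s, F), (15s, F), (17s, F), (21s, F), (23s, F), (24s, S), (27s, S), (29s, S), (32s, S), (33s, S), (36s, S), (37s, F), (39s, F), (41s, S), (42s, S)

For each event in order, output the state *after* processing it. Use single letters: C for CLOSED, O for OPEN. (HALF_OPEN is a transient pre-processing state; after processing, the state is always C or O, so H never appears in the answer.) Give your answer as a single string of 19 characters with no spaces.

State after each event:
  event#1 t=0s outcome=S: state=CLOSED
  event#2 t=2s outcome=S: state=CLOSED
  event#3 t=6s outcome=F: state=CLOSED
  event#4 t=9s outcome=S: state=CLOSED
  event#5 t=12s outcome=F: state=CLOSED
  event#6 t=15s outcome=F: state=CLOSED
  event#7 t=17s outcome=F: state=OPEN
  event#8 t=21s outcome=F: state=OPEN
  event#9 t=23s outcome=F: state=OPEN
  event#10 t=24s outcome=S: state=OPEN
  event#11 t=27s outcome=S: state=CLOSED
  event#12 t=29s outcome=S: state=CLOSED
  event#13 t=32s outcome=S: state=CLOSED
  event#14 t=33s outcome=S: state=CLOSED
  event#15 t=36s outcome=S: state=CLOSED
  event#16 t=37s outcome=F: state=CLOSED
  event#17 t=39s outcome=F: state=CLOSED
  event#18 t=41s outcome=S: state=CLOSED
  event#19 t=42s outcome=S: state=CLOSED

Answer: CCCCCCOOOOCCCCCCCCC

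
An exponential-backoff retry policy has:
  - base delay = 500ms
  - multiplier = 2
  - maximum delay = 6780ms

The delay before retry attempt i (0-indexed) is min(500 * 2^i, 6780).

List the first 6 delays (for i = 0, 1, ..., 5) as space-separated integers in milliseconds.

Computing each delay:
  i=0: min(500*2^0, 6780) = 500
  i=1: min(500*2^1, 6780) = 1000
  i=2: min(500*2^2, 6780) = 2000
  i=3: min(500*2^3, 6780) = 4000
  i=4: min(500*2^4, 6780) = 6780
  i=5: min(500*2^5, 6780) = 6780

Answer: 500 1000 2000 4000 6780 6780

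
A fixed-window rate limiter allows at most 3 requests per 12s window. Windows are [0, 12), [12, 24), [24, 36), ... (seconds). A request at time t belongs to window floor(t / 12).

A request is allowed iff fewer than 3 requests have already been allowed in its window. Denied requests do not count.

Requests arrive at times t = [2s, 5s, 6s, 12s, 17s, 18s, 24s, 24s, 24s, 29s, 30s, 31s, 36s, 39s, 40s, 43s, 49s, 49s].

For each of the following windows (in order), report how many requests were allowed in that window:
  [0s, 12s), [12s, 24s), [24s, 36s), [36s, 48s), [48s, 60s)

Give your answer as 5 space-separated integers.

Answer: 3 3 3 3 2

Derivation:
Processing requests:
  req#1 t=2s (window 0): ALLOW
  req#2 t=5s (window 0): ALLOW
  req#3 t=6s (window 0): ALLOW
  req#4 t=12s (window 1): ALLOW
  req#5 t=17s (window 1): ALLOW
  req#6 t=18s (window 1): ALLOW
  req#7 t=24s (window 2): ALLOW
  req#8 t=24s (window 2): ALLOW
  req#9 t=24s (window 2): ALLOW
  req#10 t=29s (window 2): DENY
  req#11 t=30s (window 2): DENY
  req#12 t=31s (window 2): DENY
  req#13 t=36s (window 3): ALLOW
  req#14 t=39s (window 3): ALLOW
  req#15 t=40s (window 3): ALLOW
  req#16 t=43s (window 3): DENY
  req#17 t=49s (window 4): ALLOW
  req#18 t=49s (window 4): ALLOW

Allowed counts by window: 3 3 3 3 2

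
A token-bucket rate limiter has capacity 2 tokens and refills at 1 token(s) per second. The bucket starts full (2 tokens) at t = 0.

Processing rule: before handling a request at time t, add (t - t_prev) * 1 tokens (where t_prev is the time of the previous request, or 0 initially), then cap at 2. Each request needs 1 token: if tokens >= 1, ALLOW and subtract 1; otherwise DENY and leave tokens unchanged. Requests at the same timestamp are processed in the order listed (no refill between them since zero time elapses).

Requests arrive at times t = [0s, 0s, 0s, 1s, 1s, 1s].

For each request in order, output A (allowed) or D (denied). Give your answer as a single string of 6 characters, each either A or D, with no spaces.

Answer: AADADD

Derivation:
Simulating step by step:
  req#1 t=0s: ALLOW
  req#2 t=0s: ALLOW
  req#3 t=0s: DENY
  req#4 t=1s: ALLOW
  req#5 t=1s: DENY
  req#6 t=1s: DENY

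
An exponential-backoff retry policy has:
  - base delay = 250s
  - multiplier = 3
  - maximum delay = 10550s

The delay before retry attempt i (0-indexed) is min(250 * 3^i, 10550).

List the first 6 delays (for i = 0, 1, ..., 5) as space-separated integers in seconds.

Computing each delay:
  i=0: min(250*3^0, 10550) = 250
  i=1: min(250*3^1, 10550) = 750
  i=2: min(250*3^2, 10550) = 2250
  i=3: min(250*3^3, 10550) = 6750
  i=4: min(250*3^4, 10550) = 10550
  i=5: min(250*3^5, 10550) = 10550

Answer: 250 750 2250 6750 10550 10550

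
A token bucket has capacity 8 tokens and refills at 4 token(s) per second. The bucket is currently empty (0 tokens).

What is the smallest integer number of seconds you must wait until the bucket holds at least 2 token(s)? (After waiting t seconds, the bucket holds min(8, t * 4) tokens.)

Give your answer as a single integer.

Answer: 1

Derivation:
Need t * 4 >= 2, so t >= 2/4.
Smallest integer t = ceil(2/4) = 1.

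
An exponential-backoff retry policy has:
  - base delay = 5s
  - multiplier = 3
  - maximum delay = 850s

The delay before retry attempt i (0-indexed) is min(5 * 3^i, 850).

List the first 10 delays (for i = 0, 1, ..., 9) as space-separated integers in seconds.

Answer: 5 15 45 135 405 850 850 850 850 850

Derivation:
Computing each delay:
  i=0: min(5*3^0, 850) = 5
  i=1: min(5*3^1, 850) = 15
  i=2: min(5*3^2, 850) = 45
  i=3: min(5*3^3, 850) = 135
  i=4: min(5*3^4, 850) = 405
  i=5: min(5*3^5, 850) = 850
  i=6: min(5*3^6, 850) = 850
  i=7: min(5*3^7, 850) = 850
  i=8: min(5*3^8, 850) = 850
  i=9: min(5*3^9, 850) = 850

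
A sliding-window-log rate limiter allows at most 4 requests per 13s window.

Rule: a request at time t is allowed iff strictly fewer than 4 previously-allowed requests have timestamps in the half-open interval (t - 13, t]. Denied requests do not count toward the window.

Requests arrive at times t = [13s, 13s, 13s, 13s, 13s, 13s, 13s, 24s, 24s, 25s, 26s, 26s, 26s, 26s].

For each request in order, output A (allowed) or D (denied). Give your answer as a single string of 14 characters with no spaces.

Tracking allowed requests in the window:
  req#1 t=13s: ALLOW
  req#2 t=13s: ALLOW
  req#3 t=13s: ALLOW
  req#4 t=13s: ALLOW
  req#5 t=13s: DENY
  req#6 t=13s: DENY
  req#7 t=13s: DENY
  req#8 t=24s: DENY
  req#9 t=24s: DENY
  req#10 t=25s: DENY
  req#11 t=26s: ALLOW
  req#12 t=26s: ALLOW
  req#13 t=26s: ALLOW
  req#14 t=26s: ALLOW

Answer: AAAADDDDDDAAAA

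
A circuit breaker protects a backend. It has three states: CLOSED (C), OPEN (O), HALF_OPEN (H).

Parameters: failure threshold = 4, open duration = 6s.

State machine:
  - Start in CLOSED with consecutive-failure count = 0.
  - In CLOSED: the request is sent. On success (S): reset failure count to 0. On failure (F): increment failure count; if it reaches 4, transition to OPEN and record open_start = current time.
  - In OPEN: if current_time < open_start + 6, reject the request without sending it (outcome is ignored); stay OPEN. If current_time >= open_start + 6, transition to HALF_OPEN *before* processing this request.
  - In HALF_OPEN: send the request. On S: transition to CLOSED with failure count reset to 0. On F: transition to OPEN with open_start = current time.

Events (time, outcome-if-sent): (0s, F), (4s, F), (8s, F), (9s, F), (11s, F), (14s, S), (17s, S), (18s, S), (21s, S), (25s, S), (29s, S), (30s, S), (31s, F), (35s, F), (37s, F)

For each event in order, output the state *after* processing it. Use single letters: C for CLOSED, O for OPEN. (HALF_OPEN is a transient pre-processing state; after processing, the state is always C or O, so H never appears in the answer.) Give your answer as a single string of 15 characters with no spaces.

Answer: CCCOOOCCCCCCCCC

Derivation:
State after each event:
  event#1 t=0s outcome=F: state=CLOSED
  event#2 t=4s outcome=F: state=CLOSED
  event#3 t=8s outcome=F: state=CLOSED
  event#4 t=9s outcome=F: state=OPEN
  event#5 t=11s outcome=F: state=OPEN
  event#6 t=14s outcome=S: state=OPEN
  event#7 t=17s outcome=S: state=CLOSED
  event#8 t=18s outcome=S: state=CLOSED
  event#9 t=21s outcome=S: state=CLOSED
  event#10 t=25s outcome=S: state=CLOSED
  event#11 t=29s outcome=S: state=CLOSED
  event#12 t=30s outcome=S: state=CLOSED
  event#13 t=31s outcome=F: state=CLOSED
  event#14 t=35s outcome=F: state=CLOSED
  event#15 t=37s outcome=F: state=CLOSED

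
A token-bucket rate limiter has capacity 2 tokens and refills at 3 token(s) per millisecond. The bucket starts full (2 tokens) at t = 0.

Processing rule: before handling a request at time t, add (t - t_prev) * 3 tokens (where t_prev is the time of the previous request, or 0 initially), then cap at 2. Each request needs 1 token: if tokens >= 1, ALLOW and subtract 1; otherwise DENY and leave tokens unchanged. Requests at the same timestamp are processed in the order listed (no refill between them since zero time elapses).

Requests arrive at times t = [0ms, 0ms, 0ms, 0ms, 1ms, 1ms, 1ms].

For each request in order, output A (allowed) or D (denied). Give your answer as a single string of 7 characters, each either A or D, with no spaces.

Answer: AADDAAD

Derivation:
Simulating step by step:
  req#1 t=0ms: ALLOW
  req#2 t=0ms: ALLOW
  req#3 t=0ms: DENY
  req#4 t=0ms: DENY
  req#5 t=1ms: ALLOW
  req#6 t=1ms: ALLOW
  req#7 t=1ms: DENY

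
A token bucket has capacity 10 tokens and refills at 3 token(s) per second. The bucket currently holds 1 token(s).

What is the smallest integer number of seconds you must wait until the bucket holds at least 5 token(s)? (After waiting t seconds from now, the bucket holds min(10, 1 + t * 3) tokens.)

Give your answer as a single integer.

Need 1 + t * 3 >= 5, so t >= 4/3.
Smallest integer t = ceil(4/3) = 2.

Answer: 2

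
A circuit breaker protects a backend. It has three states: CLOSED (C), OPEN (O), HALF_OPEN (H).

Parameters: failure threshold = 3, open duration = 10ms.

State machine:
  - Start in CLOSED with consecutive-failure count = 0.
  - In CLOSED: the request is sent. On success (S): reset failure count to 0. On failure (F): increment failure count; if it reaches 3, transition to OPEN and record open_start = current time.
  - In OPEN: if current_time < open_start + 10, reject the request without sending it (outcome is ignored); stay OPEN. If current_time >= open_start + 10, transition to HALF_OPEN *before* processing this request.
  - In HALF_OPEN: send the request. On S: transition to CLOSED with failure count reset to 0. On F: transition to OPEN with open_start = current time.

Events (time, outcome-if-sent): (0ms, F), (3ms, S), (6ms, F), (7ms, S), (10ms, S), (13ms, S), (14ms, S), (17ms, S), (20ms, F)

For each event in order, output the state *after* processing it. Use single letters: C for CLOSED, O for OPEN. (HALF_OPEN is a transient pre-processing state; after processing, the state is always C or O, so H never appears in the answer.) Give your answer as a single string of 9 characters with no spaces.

State after each event:
  event#1 t=0ms outcome=F: state=CLOSED
  event#2 t=3ms outcome=S: state=CLOSED
  event#3 t=6ms outcome=F: state=CLOSED
  event#4 t=7ms outcome=S: state=CLOSED
  event#5 t=10ms outcome=S: state=CLOSED
  event#6 t=13ms outcome=S: state=CLOSED
  event#7 t=14ms outcome=S: state=CLOSED
  event#8 t=17ms outcome=S: state=CLOSED
  event#9 t=20ms outcome=F: state=CLOSED

Answer: CCCCCCCCC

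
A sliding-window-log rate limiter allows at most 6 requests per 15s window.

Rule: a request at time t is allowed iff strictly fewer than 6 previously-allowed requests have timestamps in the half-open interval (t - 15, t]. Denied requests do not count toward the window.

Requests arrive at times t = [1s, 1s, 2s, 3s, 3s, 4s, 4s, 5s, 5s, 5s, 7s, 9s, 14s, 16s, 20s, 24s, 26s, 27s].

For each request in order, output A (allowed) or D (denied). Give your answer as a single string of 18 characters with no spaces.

Answer: AAAAAADDDDDDDAAAAA

Derivation:
Tracking allowed requests in the window:
  req#1 t=1s: ALLOW
  req#2 t=1s: ALLOW
  req#3 t=2s: ALLOW
  req#4 t=3s: ALLOW
  req#5 t=3s: ALLOW
  req#6 t=4s: ALLOW
  req#7 t=4s: DENY
  req#8 t=5s: DENY
  req#9 t=5s: DENY
  req#10 t=5s: DENY
  req#11 t=7s: DENY
  req#12 t=9s: DENY
  req#13 t=14s: DENY
  req#14 t=16s: ALLOW
  req#15 t=20s: ALLOW
  req#16 t=24s: ALLOW
  req#17 t=26s: ALLOW
  req#18 t=27s: ALLOW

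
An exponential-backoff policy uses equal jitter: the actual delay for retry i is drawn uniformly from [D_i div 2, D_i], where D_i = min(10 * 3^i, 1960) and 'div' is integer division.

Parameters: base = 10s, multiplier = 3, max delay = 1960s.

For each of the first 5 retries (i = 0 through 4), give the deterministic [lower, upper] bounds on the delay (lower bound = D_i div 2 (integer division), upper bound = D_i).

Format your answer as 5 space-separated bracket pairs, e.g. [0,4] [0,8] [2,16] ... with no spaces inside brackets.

Answer: [5,10] [15,30] [45,90] [135,270] [405,810]

Derivation:
Computing bounds per retry:
  i=0: D_i=min(10*3^0,1960)=10, bounds=[5,10]
  i=1: D_i=min(10*3^1,1960)=30, bounds=[15,30]
  i=2: D_i=min(10*3^2,1960)=90, bounds=[45,90]
  i=3: D_i=min(10*3^3,1960)=270, bounds=[135,270]
  i=4: D_i=min(10*3^4,1960)=810, bounds=[405,810]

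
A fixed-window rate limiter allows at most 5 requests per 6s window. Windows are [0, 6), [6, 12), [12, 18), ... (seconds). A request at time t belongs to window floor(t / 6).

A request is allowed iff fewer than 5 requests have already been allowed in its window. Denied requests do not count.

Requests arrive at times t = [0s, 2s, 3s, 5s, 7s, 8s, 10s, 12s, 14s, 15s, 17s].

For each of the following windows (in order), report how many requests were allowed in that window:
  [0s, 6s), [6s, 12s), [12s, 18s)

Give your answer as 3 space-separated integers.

Processing requests:
  req#1 t=0s (window 0): ALLOW
  req#2 t=2s (window 0): ALLOW
  req#3 t=3s (window 0): ALLOW
  req#4 t=5s (window 0): ALLOW
  req#5 t=7s (window 1): ALLOW
  req#6 t=8s (window 1): ALLOW
  req#7 t=10s (window 1): ALLOW
  req#8 t=12s (window 2): ALLOW
  req#9 t=14s (window 2): ALLOW
  req#10 t=15s (window 2): ALLOW
  req#11 t=17s (window 2): ALLOW

Allowed counts by window: 4 3 4

Answer: 4 3 4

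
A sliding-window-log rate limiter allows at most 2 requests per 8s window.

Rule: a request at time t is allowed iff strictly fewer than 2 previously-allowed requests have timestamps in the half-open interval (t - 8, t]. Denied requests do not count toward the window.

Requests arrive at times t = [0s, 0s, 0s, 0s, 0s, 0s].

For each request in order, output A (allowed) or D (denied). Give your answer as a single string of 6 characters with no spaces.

Tracking allowed requests in the window:
  req#1 t=0s: ALLOW
  req#2 t=0s: ALLOW
  req#3 t=0s: DENY
  req#4 t=0s: DENY
  req#5 t=0s: DENY
  req#6 t=0s: DENY

Answer: AADDDD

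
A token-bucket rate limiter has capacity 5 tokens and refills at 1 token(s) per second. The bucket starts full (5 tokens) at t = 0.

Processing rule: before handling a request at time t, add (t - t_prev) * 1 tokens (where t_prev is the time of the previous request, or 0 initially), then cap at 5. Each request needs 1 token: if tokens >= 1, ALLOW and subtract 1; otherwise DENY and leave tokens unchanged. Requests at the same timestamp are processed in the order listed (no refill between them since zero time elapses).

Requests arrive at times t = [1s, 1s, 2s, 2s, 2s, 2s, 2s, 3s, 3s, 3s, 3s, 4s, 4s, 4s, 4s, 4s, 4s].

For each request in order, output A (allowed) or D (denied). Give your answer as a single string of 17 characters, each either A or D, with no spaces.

Answer: AAAAAADADDDADDDDD

Derivation:
Simulating step by step:
  req#1 t=1s: ALLOW
  req#2 t=1s: ALLOW
  req#3 t=2s: ALLOW
  req#4 t=2s: ALLOW
  req#5 t=2s: ALLOW
  req#6 t=2s: ALLOW
  req#7 t=2s: DENY
  req#8 t=3s: ALLOW
  req#9 t=3s: DENY
  req#10 t=3s: DENY
  req#11 t=3s: DENY
  req#12 t=4s: ALLOW
  req#13 t=4s: DENY
  req#14 t=4s: DENY
  req#15 t=4s: DENY
  req#16 t=4s: DENY
  req#17 t=4s: DENY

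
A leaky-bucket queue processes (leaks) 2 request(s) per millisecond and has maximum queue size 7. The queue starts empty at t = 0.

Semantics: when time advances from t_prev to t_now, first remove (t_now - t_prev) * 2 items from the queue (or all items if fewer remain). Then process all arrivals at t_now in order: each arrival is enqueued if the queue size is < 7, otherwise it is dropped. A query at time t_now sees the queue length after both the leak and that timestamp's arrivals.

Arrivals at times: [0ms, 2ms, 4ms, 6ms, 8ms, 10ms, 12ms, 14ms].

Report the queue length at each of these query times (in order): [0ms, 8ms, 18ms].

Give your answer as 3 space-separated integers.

Answer: 1 1 0

Derivation:
Queue lengths at query times:
  query t=0ms: backlog = 1
  query t=8ms: backlog = 1
  query t=18ms: backlog = 0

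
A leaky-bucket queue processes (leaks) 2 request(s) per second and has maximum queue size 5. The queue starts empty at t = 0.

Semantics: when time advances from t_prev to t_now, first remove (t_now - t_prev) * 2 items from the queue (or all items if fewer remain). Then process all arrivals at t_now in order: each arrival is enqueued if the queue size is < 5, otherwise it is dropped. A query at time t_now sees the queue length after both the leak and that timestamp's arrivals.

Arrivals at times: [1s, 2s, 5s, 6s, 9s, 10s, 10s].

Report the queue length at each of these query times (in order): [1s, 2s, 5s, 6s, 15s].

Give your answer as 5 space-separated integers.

Queue lengths at query times:
  query t=1s: backlog = 1
  query t=2s: backlog = 1
  query t=5s: backlog = 1
  query t=6s: backlog = 1
  query t=15s: backlog = 0

Answer: 1 1 1 1 0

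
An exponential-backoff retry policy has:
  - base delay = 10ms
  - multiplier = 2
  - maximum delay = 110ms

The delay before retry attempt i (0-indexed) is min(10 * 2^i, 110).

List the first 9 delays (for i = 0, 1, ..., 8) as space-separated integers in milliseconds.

Computing each delay:
  i=0: min(10*2^0, 110) = 10
  i=1: min(10*2^1, 110) = 20
  i=2: min(10*2^2, 110) = 40
  i=3: min(10*2^3, 110) = 80
  i=4: min(10*2^4, 110) = 110
  i=5: min(10*2^5, 110) = 110
  i=6: min(10*2^6, 110) = 110
  i=7: min(10*2^7, 110) = 110
  i=8: min(10*2^8, 110) = 110

Answer: 10 20 40 80 110 110 110 110 110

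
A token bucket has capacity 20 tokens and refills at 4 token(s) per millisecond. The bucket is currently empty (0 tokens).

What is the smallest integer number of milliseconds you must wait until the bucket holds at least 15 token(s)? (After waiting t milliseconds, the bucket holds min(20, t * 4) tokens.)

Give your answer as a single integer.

Need t * 4 >= 15, so t >= 15/4.
Smallest integer t = ceil(15/4) = 4.

Answer: 4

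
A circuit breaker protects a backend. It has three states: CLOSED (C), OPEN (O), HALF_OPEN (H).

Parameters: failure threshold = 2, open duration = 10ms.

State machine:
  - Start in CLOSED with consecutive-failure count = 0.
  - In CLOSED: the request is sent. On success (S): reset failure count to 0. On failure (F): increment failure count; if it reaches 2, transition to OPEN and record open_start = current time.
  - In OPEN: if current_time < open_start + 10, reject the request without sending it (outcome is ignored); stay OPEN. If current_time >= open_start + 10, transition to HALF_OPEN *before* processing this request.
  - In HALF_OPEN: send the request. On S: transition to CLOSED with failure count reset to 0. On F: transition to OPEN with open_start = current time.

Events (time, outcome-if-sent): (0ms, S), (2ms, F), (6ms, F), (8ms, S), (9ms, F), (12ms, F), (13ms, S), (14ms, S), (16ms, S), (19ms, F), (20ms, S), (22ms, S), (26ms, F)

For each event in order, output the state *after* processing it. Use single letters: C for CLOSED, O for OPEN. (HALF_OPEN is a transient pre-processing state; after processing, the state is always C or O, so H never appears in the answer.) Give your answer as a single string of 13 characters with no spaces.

Answer: CCOOOOOOCCCCC

Derivation:
State after each event:
  event#1 t=0ms outcome=S: state=CLOSED
  event#2 t=2ms outcome=F: state=CLOSED
  event#3 t=6ms outcome=F: state=OPEN
  event#4 t=8ms outcome=S: state=OPEN
  event#5 t=9ms outcome=F: state=OPEN
  event#6 t=12ms outcome=F: state=OPEN
  event#7 t=13ms outcome=S: state=OPEN
  event#8 t=14ms outcome=S: state=OPEN
  event#9 t=16ms outcome=S: state=CLOSED
  event#10 t=19ms outcome=F: state=CLOSED
  event#11 t=20ms outcome=S: state=CLOSED
  event#12 t=22ms outcome=S: state=CLOSED
  event#13 t=26ms outcome=F: state=CLOSED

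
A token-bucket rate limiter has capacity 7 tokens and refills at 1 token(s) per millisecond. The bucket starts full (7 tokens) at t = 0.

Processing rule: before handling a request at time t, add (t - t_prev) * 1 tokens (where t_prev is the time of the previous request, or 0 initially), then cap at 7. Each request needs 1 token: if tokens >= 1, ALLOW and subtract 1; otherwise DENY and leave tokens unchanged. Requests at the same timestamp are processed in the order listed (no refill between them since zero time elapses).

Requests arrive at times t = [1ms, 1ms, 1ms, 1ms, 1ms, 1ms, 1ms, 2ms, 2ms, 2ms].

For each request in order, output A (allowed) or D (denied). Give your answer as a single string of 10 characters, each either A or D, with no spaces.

Simulating step by step:
  req#1 t=1ms: ALLOW
  req#2 t=1ms: ALLOW
  req#3 t=1ms: ALLOW
  req#4 t=1ms: ALLOW
  req#5 t=1ms: ALLOW
  req#6 t=1ms: ALLOW
  req#7 t=1ms: ALLOW
  req#8 t=2ms: ALLOW
  req#9 t=2ms: DENY
  req#10 t=2ms: DENY

Answer: AAAAAAAADD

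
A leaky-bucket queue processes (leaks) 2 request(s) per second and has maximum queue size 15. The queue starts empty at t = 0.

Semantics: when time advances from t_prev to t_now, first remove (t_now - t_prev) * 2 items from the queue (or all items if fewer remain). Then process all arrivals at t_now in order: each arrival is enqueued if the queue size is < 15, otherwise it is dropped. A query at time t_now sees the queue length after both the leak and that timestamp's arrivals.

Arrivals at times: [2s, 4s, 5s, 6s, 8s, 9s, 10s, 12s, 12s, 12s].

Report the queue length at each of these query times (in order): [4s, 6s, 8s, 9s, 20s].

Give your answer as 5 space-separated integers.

Answer: 1 1 1 1 0

Derivation:
Queue lengths at query times:
  query t=4s: backlog = 1
  query t=6s: backlog = 1
  query t=8s: backlog = 1
  query t=9s: backlog = 1
  query t=20s: backlog = 0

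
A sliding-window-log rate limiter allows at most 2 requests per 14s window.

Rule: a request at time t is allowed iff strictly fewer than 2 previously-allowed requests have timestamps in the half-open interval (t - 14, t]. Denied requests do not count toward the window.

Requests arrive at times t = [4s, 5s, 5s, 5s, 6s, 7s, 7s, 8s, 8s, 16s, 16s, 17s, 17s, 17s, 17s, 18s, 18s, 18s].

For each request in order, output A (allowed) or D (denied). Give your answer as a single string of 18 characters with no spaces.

Answer: AADDDDDDDDDDDDDADD

Derivation:
Tracking allowed requests in the window:
  req#1 t=4s: ALLOW
  req#2 t=5s: ALLOW
  req#3 t=5s: DENY
  req#4 t=5s: DENY
  req#5 t=6s: DENY
  req#6 t=7s: DENY
  req#7 t=7s: DENY
  req#8 t=8s: DENY
  req#9 t=8s: DENY
  req#10 t=16s: DENY
  req#11 t=16s: DENY
  req#12 t=17s: DENY
  req#13 t=17s: DENY
  req#14 t=17s: DENY
  req#15 t=17s: DENY
  req#16 t=18s: ALLOW
  req#17 t=18s: DENY
  req#18 t=18s: DENY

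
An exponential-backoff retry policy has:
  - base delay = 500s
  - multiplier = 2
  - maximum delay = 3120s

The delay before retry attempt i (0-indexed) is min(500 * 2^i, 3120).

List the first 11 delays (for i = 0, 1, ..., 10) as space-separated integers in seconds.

Computing each delay:
  i=0: min(500*2^0, 3120) = 500
  i=1: min(500*2^1, 3120) = 1000
  i=2: min(500*2^2, 3120) = 2000
  i=3: min(500*2^3, 3120) = 3120
  i=4: min(500*2^4, 3120) = 3120
  i=5: min(500*2^5, 3120) = 3120
  i=6: min(500*2^6, 3120) = 3120
  i=7: min(500*2^7, 3120) = 3120
  i=8: min(500*2^8, 3120) = 3120
  i=9: min(500*2^9, 3120) = 3120
  i=10: min(500*2^10, 3120) = 3120

Answer: 500 1000 2000 3120 3120 3120 3120 3120 3120 3120 3120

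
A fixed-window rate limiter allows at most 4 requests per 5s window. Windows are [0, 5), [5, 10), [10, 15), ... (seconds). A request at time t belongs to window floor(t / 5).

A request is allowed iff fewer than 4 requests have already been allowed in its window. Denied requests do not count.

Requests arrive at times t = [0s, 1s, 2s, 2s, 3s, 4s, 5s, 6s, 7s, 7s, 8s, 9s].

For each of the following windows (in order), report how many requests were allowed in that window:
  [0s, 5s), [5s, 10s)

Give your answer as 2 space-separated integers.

Answer: 4 4

Derivation:
Processing requests:
  req#1 t=0s (window 0): ALLOW
  req#2 t=1s (window 0): ALLOW
  req#3 t=2s (window 0): ALLOW
  req#4 t=2s (window 0): ALLOW
  req#5 t=3s (window 0): DENY
  req#6 t=4s (window 0): DENY
  req#7 t=5s (window 1): ALLOW
  req#8 t=6s (window 1): ALLOW
  req#9 t=7s (window 1): ALLOW
  req#10 t=7s (window 1): ALLOW
  req#11 t=8s (window 1): DENY
  req#12 t=9s (window 1): DENY

Allowed counts by window: 4 4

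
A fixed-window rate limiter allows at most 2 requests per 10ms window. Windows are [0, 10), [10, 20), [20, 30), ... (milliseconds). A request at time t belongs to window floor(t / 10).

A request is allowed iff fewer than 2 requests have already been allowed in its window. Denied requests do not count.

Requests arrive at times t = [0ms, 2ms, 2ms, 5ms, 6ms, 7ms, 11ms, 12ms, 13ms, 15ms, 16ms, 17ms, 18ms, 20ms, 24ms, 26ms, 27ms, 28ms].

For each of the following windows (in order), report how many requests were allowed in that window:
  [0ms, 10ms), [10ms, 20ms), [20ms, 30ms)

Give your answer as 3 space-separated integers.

Processing requests:
  req#1 t=0ms (window 0): ALLOW
  req#2 t=2ms (window 0): ALLOW
  req#3 t=2ms (window 0): DENY
  req#4 t=5ms (window 0): DENY
  req#5 t=6ms (window 0): DENY
  req#6 t=7ms (window 0): DENY
  req#7 t=11ms (window 1): ALLOW
  req#8 t=12ms (window 1): ALLOW
  req#9 t=13ms (window 1): DENY
  req#10 t=15ms (window 1): DENY
  req#11 t=16ms (window 1): DENY
  req#12 t=17ms (window 1): DENY
  req#13 t=18ms (window 1): DENY
  req#14 t=20ms (window 2): ALLOW
  req#15 t=24ms (window 2): ALLOW
  req#16 t=26ms (window 2): DENY
  req#17 t=27ms (window 2): DENY
  req#18 t=28ms (window 2): DENY

Allowed counts by window: 2 2 2

Answer: 2 2 2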